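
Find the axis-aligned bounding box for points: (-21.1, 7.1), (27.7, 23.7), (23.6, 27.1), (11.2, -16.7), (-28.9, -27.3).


x range: [-28.9, 27.7]
y range: [-27.3, 27.1]
Bounding box: (-28.9,-27.3) to (27.7,27.1)

(-28.9,-27.3) to (27.7,27.1)


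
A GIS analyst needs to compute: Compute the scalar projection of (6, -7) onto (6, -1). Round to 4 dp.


u.v = 43, |v| = sqrt(37) = 6.0828
Scalar projection = u.v / |v| = 43 / sqrt(37) = 7.0692

7.0692


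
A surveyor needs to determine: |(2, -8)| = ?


|u| = sqrt(2^2 + (-8)^2) = sqrt(68) = 8.2462

8.2462


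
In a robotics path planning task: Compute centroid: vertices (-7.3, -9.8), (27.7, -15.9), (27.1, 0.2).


Centroid = ((x_A+x_B+x_C)/3, (y_A+y_B+y_C)/3)
= (((-7.3)+27.7+27.1)/3, ((-9.8)+(-15.9)+0.2)/3)
= (15.8333, -8.5)

(15.8333, -8.5)


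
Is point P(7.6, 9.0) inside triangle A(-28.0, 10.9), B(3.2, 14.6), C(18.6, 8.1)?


Cross products: AB x AP = -191, BC x BP = -57.64, CA x CP = -11.14
All same sign? yes

Yes, inside


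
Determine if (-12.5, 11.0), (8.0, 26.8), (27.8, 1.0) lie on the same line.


Cross product: (8-(-12.5))*(1-11) - (26.8-11)*(27.8-(-12.5))
= -841.74

No, not collinear


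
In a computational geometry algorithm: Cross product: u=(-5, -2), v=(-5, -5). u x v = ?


u x v = u_x*v_y - u_y*v_x = (-5)*(-5) - (-2)*(-5)
= 25 - 10 = 15

15


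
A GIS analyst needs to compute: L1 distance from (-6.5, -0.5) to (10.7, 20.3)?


|(-6.5)-10.7| + |(-0.5)-20.3| = 17.2 + 20.8 = 38

38


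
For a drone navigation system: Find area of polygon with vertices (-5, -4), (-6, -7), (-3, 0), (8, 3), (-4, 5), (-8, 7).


Shoelace sum: ((-5)*(-7) - (-6)*(-4)) + ((-6)*0 - (-3)*(-7)) + ((-3)*3 - 8*0) + (8*5 - (-4)*3) + ((-4)*7 - (-8)*5) + ((-8)*(-4) - (-5)*7)
= 112
Area = |112|/2 = 56

56


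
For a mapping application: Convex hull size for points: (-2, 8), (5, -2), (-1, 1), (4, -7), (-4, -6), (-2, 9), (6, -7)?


Convex hull vertices (CCW): (-4, -6), (4, -7), (6, -7), (5, -2), (-2, 9)
Count = 5

5


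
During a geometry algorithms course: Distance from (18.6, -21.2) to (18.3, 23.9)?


dx=-0.3, dy=45.1
d^2 = (-0.3)^2 + 45.1^2 = 2034.1
d = sqrt(2034.1) = 45.101

45.101


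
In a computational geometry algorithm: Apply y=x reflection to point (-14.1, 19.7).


Reflection over y=x: (x,y) -> (y,x)
(-14.1, 19.7) -> (19.7, -14.1)

(19.7, -14.1)


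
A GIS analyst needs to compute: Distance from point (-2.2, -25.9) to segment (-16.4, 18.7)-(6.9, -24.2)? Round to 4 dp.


Project P onto AB: t = 0.9416 (clamped to [0,1])
Closest point on segment: (5.5401, -21.6962)
Distance: 8.808

8.808


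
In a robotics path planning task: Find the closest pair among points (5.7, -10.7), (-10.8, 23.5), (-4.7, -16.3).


d(P0,P1) = 37.9722, d(P0,P2) = 11.8119, d(P1,P2) = 40.2647
Closest: P0 and P2

Closest pair: (5.7, -10.7) and (-4.7, -16.3), distance = 11.8119


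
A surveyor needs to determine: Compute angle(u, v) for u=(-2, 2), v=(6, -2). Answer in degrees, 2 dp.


u.v = -16, |u| = sqrt(8) = 2.8284, |v| = sqrt(40) = 6.3246
cos(theta) = u.v/(|u||v|) = -16/sqrt(320) = -0.894427
theta = acos(-0.894427) = 153.43 degrees

153.43 degrees


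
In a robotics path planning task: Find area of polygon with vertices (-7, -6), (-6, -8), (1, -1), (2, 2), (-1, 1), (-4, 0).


Shoelace sum: ((-7)*(-8) - (-6)*(-6)) + ((-6)*(-1) - 1*(-8)) + (1*2 - 2*(-1)) + (2*1 - (-1)*2) + ((-1)*0 - (-4)*1) + ((-4)*(-6) - (-7)*0)
= 70
Area = |70|/2 = 35

35


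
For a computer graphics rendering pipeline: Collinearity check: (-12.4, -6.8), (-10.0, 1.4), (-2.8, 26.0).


Cross product: ((-10)-(-12.4))*(26-(-6.8)) - (1.4-(-6.8))*((-2.8)-(-12.4))
= 0

Yes, collinear


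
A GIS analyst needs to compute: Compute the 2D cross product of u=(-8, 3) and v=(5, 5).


u x v = u_x*v_y - u_y*v_x = (-8)*5 - 3*5
= (-40) - 15 = -55

-55


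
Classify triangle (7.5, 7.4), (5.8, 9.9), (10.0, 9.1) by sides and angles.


Side lengths squared: AB^2=9.14, BC^2=18.28, CA^2=9.14
Sorted: [9.14, 9.14, 18.28]
By sides: Isosceles, By angles: Right

Isosceles, Right


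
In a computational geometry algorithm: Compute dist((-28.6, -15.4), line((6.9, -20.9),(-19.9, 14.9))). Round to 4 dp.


|cross product| = 1123.5
|line direction| = sqrt(1999.88) = 44.72
Distance = 1123.5/sqrt(1999.88) = 25.123

25.123


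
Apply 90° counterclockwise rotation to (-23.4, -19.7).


90° CCW: (x,y) -> (-y, x)
(-23.4,-19.7) -> (19.7, -23.4)

(19.7, -23.4)


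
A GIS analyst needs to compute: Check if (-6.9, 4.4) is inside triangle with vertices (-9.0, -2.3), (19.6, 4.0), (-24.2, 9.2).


Cross products: AB x AP = 178.39, BC x BP = 120.28, CA x CP = 125.99
All same sign? yes

Yes, inside


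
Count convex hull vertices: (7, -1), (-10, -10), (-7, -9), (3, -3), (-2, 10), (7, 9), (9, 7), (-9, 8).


Convex hull vertices (CCW): (-10, -10), (-7, -9), (7, -1), (9, 7), (7, 9), (-2, 10), (-9, 8)
Count = 7

7


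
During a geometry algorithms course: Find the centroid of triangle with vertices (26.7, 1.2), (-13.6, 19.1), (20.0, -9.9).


Centroid = ((x_A+x_B+x_C)/3, (y_A+y_B+y_C)/3)
= ((26.7+(-13.6)+20)/3, (1.2+19.1+(-9.9))/3)
= (11.0333, 3.4667)

(11.0333, 3.4667)


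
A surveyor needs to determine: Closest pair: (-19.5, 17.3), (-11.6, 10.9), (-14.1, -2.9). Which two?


d(P0,P1) = 10.1671, d(P0,P2) = 20.9093, d(P1,P2) = 14.0246
Closest: P0 and P1

Closest pair: (-19.5, 17.3) and (-11.6, 10.9), distance = 10.1671


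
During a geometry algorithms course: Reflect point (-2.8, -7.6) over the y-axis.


Reflection over y-axis: (x,y) -> (-x,y)
(-2.8, -7.6) -> (2.8, -7.6)

(2.8, -7.6)


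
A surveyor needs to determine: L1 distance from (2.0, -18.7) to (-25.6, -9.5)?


|2-(-25.6)| + |(-18.7)-(-9.5)| = 27.6 + 9.2 = 36.8

36.8


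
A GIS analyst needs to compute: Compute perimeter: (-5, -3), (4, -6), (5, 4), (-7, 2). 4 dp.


Sides: (-5, -3)->(4, -6): sqrt(90) = 9.486833, (4, -6)->(5, 4): sqrt(101) = 10.049876, (5, 4)->(-7, 2): sqrt(148) = 12.165525, (-7, 2)->(-5, -3): sqrt(29) = 5.385165
Sum = 37.087399
Perimeter = 37.0874

37.0874


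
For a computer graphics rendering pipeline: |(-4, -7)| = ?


|u| = sqrt((-4)^2 + (-7)^2) = sqrt(65) = 8.0623

8.0623


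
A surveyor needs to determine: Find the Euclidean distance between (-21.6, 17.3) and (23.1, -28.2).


dx=44.7, dy=-45.5
d^2 = 44.7^2 + (-45.5)^2 = 4068.34
d = sqrt(4068.34) = 63.7835

63.7835


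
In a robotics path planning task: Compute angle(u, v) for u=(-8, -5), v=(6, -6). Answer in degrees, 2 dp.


u.v = -18, |u| = sqrt(89) = 9.434, |v| = sqrt(72) = 8.4853
cos(theta) = u.v/(|u||v|) = -18/sqrt(6408) = -0.22486
theta = acos(-0.22486) = 102.99 degrees

102.99 degrees


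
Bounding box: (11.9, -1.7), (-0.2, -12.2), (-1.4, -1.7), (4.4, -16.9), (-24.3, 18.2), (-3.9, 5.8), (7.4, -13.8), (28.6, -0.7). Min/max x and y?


x range: [-24.3, 28.6]
y range: [-16.9, 18.2]
Bounding box: (-24.3,-16.9) to (28.6,18.2)

(-24.3,-16.9) to (28.6,18.2)


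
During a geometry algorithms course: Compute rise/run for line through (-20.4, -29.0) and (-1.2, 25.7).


slope = (y2-y1)/(x2-x1) = (25.7-(-29))/((-1.2)-(-20.4)) = 54.7/19.2 = 2.849

2.849


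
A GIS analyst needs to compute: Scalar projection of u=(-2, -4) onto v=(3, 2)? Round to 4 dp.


u.v = -14, |v| = sqrt(13) = 3.6056
Scalar projection = u.v / |v| = -14 / sqrt(13) = -3.8829

-3.8829


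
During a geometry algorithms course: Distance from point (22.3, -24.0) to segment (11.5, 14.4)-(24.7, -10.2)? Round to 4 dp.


Project P onto AB: t = 1 (clamped to [0,1])
Closest point on segment: (24.7, -10.2)
Distance: 14.0071

14.0071


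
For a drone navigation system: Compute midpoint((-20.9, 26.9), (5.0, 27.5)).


M = (((-20.9)+5)/2, (26.9+27.5)/2)
= (-7.95, 27.2)

(-7.95, 27.2)


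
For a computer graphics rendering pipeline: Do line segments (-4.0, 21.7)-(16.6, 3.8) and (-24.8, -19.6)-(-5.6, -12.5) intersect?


Cross products: d1=645.28, d2=155.34, d3=-1223.1, d4=-733.16
d1*d2 < 0 and d3*d4 < 0? no

No, they don't intersect


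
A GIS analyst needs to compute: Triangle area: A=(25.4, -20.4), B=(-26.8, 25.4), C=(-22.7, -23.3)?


Area = |x_A(y_B-y_C) + x_B(y_C-y_A) + x_C(y_A-y_B)|/2
= |1236.98 + 77.72 + 1039.66|/2
= 2354.36/2 = 1177.18

1177.18


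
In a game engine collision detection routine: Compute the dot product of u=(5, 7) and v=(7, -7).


u . v = u_x*v_x + u_y*v_y = 5*7 + 7*(-7)
= 35 + (-49) = -14

-14


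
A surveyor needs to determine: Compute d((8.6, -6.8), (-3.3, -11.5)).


dx=-11.9, dy=-4.7
d^2 = (-11.9)^2 + (-4.7)^2 = 163.7
d = sqrt(163.7) = 12.7945

12.7945


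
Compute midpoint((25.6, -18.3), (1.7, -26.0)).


M = ((25.6+1.7)/2, ((-18.3)+(-26))/2)
= (13.65, -22.15)

(13.65, -22.15)


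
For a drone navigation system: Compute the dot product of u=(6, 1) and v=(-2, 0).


u . v = u_x*v_x + u_y*v_y = 6*(-2) + 1*0
= (-12) + 0 = -12

-12


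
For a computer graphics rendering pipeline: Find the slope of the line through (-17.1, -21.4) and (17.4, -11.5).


slope = (y2-y1)/(x2-x1) = ((-11.5)-(-21.4))/(17.4-(-17.1)) = 9.9/34.5 = 0.287

0.287


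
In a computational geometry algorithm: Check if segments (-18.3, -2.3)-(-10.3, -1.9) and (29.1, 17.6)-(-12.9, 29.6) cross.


Cross products: d1=1404.6, d2=1291.8, d3=140.24, d4=253.04
d1*d2 < 0 and d3*d4 < 0? no

No, they don't intersect


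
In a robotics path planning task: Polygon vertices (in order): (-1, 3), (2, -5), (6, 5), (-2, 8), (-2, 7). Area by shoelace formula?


Shoelace sum: ((-1)*(-5) - 2*3) + (2*5 - 6*(-5)) + (6*8 - (-2)*5) + ((-2)*7 - (-2)*8) + ((-2)*3 - (-1)*7)
= 100
Area = |100|/2 = 50

50


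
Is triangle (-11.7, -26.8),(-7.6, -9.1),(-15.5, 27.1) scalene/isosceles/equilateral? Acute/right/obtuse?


Side lengths squared: AB^2=330.1, BC^2=1372.85, CA^2=2919.65
Sorted: [330.1, 1372.85, 2919.65]
By sides: Scalene, By angles: Obtuse

Scalene, Obtuse


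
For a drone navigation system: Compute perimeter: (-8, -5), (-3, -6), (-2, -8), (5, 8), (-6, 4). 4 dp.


Sides: (-8, -5)->(-3, -6): sqrt(26) = 5.09902, (-3, -6)->(-2, -8): sqrt(5) = 2.236068, (-2, -8)->(5, 8): sqrt(305) = 17.464249, (5, 8)->(-6, 4): sqrt(137) = 11.7047, (-6, 4)->(-8, -5): sqrt(85) = 9.219544
Sum = 45.723581
Perimeter = 45.7236

45.7236


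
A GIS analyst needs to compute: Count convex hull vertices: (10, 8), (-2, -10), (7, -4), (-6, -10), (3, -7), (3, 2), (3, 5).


Convex hull vertices (CCW): (-6, -10), (-2, -10), (3, -7), (7, -4), (10, 8), (3, 5)
Count = 6

6


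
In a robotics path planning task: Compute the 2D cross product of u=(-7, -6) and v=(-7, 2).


u x v = u_x*v_y - u_y*v_x = (-7)*2 - (-6)*(-7)
= (-14) - 42 = -56

-56


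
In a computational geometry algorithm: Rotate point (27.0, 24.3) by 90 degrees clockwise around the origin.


90° CW: (x,y) -> (y, -x)
(27,24.3) -> (24.3, -27)

(24.3, -27)


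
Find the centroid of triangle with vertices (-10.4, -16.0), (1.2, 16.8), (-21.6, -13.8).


Centroid = ((x_A+x_B+x_C)/3, (y_A+y_B+y_C)/3)
= (((-10.4)+1.2+(-21.6))/3, ((-16)+16.8+(-13.8))/3)
= (-10.2667, -4.3333)

(-10.2667, -4.3333)


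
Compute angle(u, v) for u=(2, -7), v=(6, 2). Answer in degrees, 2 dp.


u.v = -2, |u| = sqrt(53) = 7.2801, |v| = sqrt(40) = 6.3246
cos(theta) = u.v/(|u||v|) = -2/sqrt(2120) = -0.043437
theta = acos(-0.043437) = 92.49 degrees

92.49 degrees


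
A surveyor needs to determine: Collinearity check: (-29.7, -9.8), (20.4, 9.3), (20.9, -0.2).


Cross product: (20.4-(-29.7))*((-0.2)-(-9.8)) - (9.3-(-9.8))*(20.9-(-29.7))
= -485.5

No, not collinear


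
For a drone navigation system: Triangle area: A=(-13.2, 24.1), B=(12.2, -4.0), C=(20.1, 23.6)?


Area = |x_A(y_B-y_C) + x_B(y_C-y_A) + x_C(y_A-y_B)|/2
= |364.32 + (-6.1) + 564.81|/2
= 923.03/2 = 461.515

461.515


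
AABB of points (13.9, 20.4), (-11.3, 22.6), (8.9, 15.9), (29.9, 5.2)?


x range: [-11.3, 29.9]
y range: [5.2, 22.6]
Bounding box: (-11.3,5.2) to (29.9,22.6)

(-11.3,5.2) to (29.9,22.6)


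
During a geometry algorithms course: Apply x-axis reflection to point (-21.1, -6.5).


Reflection over x-axis: (x,y) -> (x,-y)
(-21.1, -6.5) -> (-21.1, 6.5)

(-21.1, 6.5)


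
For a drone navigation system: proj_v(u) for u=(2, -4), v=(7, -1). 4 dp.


u.v = 18, |v| = sqrt(50) = 7.0711
Scalar projection = u.v / |v| = 18 / sqrt(50) = 2.5456

2.5456


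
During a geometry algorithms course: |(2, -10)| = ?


|u| = sqrt(2^2 + (-10)^2) = sqrt(104) = 10.198

10.198


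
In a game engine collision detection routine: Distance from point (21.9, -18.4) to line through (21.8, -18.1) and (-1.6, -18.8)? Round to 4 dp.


|cross product| = 7.09
|line direction| = sqrt(548.05) = 23.4105
Distance = 7.09/sqrt(548.05) = 0.3029

0.3029


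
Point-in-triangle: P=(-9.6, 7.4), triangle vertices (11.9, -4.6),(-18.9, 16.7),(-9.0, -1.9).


Cross products: AB x AP = 88.35, BC x BP = 80.91, CA x CP = 192.75
All same sign? yes

Yes, inside


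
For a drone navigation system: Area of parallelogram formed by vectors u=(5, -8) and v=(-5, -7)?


|u x v| = |5*(-7) - (-8)*(-5)|
= |(-35) - 40| = 75

75


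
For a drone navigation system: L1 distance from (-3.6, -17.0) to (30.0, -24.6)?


|(-3.6)-30| + |(-17)-(-24.6)| = 33.6 + 7.6 = 41.2

41.2


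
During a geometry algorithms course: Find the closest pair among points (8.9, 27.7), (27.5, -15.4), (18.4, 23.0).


d(P0,P1) = 46.9422, d(P0,P2) = 10.5991, d(P1,P2) = 39.4635
Closest: P0 and P2

Closest pair: (8.9, 27.7) and (18.4, 23.0), distance = 10.5991


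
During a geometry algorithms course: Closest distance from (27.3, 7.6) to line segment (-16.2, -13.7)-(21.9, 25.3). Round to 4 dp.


Project P onto AB: t = 0.837 (clamped to [0,1])
Closest point on segment: (15.6894, 18.9427)
Distance: 16.2315

16.2315


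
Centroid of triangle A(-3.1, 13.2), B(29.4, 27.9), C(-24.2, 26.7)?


Centroid = ((x_A+x_B+x_C)/3, (y_A+y_B+y_C)/3)
= (((-3.1)+29.4+(-24.2))/3, (13.2+27.9+26.7)/3)
= (0.7, 22.6)

(0.7, 22.6)


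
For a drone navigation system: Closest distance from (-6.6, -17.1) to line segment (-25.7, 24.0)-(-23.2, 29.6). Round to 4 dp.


Project P onto AB: t = 0 (clamped to [0,1])
Closest point on segment: (-25.7, 24)
Distance: 45.3213

45.3213


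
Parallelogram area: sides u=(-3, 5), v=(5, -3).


|u x v| = |(-3)*(-3) - 5*5|
= |9 - 25| = 16

16


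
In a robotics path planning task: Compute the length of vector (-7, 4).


|u| = sqrt((-7)^2 + 4^2) = sqrt(65) = 8.0623

8.0623


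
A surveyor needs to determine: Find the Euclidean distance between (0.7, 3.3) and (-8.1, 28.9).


dx=-8.8, dy=25.6
d^2 = (-8.8)^2 + 25.6^2 = 732.8
d = sqrt(732.8) = 27.0703

27.0703


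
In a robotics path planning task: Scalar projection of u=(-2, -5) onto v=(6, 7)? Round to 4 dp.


u.v = -47, |v| = sqrt(85) = 9.2195
Scalar projection = u.v / |v| = -47 / sqrt(85) = -5.0979

-5.0979


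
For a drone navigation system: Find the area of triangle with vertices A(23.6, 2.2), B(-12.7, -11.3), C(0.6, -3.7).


Area = |x_A(y_B-y_C) + x_B(y_C-y_A) + x_C(y_A-y_B)|/2
= |(-179.36) + 74.93 + 8.1|/2
= 96.33/2 = 48.165

48.165


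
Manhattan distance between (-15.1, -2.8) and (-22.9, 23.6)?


|(-15.1)-(-22.9)| + |(-2.8)-23.6| = 7.8 + 26.4 = 34.2

34.2


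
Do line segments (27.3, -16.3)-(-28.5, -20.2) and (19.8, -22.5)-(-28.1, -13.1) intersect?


Cross products: d1=-367.48, d2=343.85, d3=316.71, d4=-394.62
d1*d2 < 0 and d3*d4 < 0? yes

Yes, they intersect


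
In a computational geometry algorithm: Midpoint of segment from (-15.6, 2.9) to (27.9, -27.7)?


M = (((-15.6)+27.9)/2, (2.9+(-27.7))/2)
= (6.15, -12.4)

(6.15, -12.4)


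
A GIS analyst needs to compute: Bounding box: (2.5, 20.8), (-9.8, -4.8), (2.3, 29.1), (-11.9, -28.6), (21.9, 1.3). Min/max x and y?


x range: [-11.9, 21.9]
y range: [-28.6, 29.1]
Bounding box: (-11.9,-28.6) to (21.9,29.1)

(-11.9,-28.6) to (21.9,29.1)


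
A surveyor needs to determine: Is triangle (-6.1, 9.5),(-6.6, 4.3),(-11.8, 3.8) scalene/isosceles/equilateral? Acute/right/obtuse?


Side lengths squared: AB^2=27.29, BC^2=27.29, CA^2=64.98
Sorted: [27.29, 27.29, 64.98]
By sides: Isosceles, By angles: Obtuse

Isosceles, Obtuse


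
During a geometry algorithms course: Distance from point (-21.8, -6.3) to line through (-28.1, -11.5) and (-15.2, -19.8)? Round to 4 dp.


|cross product| = 119.37
|line direction| = sqrt(235.3) = 15.3395
Distance = 119.37/sqrt(235.3) = 7.7819

7.7819


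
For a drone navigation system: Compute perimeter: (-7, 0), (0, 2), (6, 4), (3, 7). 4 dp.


Sides: (-7, 0)->(0, 2): sqrt(53) = 7.28011, (0, 2)->(6, 4): sqrt(40) = 6.324555, (6, 4)->(3, 7): sqrt(18) = 4.242641, (3, 7)->(-7, 0): sqrt(149) = 12.206556
Sum = 30.053862
Perimeter = 30.0539

30.0539


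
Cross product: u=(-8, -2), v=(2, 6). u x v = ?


u x v = u_x*v_y - u_y*v_x = (-8)*6 - (-2)*2
= (-48) - (-4) = -44

-44


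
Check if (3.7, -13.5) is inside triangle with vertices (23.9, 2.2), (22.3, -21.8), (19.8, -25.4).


Cross products: AB x AP = -459.68, BC x BP = -87.71, CA x CP = 493.15
All same sign? no

No, outside


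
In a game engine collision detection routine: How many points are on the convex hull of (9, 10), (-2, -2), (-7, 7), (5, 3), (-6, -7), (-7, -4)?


Convex hull vertices (CCW): (-7, -4), (-6, -7), (5, 3), (9, 10), (-7, 7)
Count = 5

5


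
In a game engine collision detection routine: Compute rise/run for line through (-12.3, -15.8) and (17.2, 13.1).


slope = (y2-y1)/(x2-x1) = (13.1-(-15.8))/(17.2-(-12.3)) = 28.9/29.5 = 0.9797

0.9797


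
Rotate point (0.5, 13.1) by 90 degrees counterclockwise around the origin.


90° CCW: (x,y) -> (-y, x)
(0.5,13.1) -> (-13.1, 0.5)

(-13.1, 0.5)


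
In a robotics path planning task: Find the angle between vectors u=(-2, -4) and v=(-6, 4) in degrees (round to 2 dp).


u.v = -4, |u| = sqrt(20) = 4.4721, |v| = sqrt(52) = 7.2111
cos(theta) = u.v/(|u||v|) = -4/sqrt(1040) = -0.124035
theta = acos(-0.124035) = 97.13 degrees

97.13 degrees


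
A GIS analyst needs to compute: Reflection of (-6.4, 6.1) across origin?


Reflection over origin: (x,y) -> (-x,-y)
(-6.4, 6.1) -> (6.4, -6.1)

(6.4, -6.1)


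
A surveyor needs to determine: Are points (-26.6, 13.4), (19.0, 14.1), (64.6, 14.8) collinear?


Cross product: (19-(-26.6))*(14.8-13.4) - (14.1-13.4)*(64.6-(-26.6))
= 0

Yes, collinear


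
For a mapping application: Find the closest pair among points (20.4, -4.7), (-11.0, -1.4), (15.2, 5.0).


d(P0,P1) = 31.5729, d(P0,P2) = 11.0059, d(P1,P2) = 26.9704
Closest: P0 and P2

Closest pair: (20.4, -4.7) and (15.2, 5.0), distance = 11.0059


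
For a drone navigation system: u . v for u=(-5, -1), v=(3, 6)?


u . v = u_x*v_x + u_y*v_y = (-5)*3 + (-1)*6
= (-15) + (-6) = -21

-21


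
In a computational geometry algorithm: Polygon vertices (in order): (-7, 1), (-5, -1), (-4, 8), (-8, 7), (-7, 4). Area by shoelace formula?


Shoelace sum: ((-7)*(-1) - (-5)*1) + ((-5)*8 - (-4)*(-1)) + ((-4)*7 - (-8)*8) + ((-8)*4 - (-7)*7) + ((-7)*1 - (-7)*4)
= 42
Area = |42|/2 = 21

21


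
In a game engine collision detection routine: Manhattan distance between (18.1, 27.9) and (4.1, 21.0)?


|18.1-4.1| + |27.9-21| = 14 + 6.9 = 20.9

20.9


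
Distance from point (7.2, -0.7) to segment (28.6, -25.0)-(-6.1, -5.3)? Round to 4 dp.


Project P onto AB: t = 0.7671 (clamped to [0,1])
Closest point on segment: (1.9832, -9.889)
Distance: 10.5666

10.5666


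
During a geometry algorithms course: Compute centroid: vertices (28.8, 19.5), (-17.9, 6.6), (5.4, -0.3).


Centroid = ((x_A+x_B+x_C)/3, (y_A+y_B+y_C)/3)
= ((28.8+(-17.9)+5.4)/3, (19.5+6.6+(-0.3))/3)
= (5.4333, 8.6)

(5.4333, 8.6)


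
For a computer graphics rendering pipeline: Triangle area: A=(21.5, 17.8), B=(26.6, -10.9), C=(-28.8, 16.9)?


Area = |x_A(y_B-y_C) + x_B(y_C-y_A) + x_C(y_A-y_B)|/2
= |(-597.7) + (-23.94) + (-826.56)|/2
= 1448.2/2 = 724.1

724.1


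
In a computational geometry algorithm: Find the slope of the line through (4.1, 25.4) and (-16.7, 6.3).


slope = (y2-y1)/(x2-x1) = (6.3-25.4)/((-16.7)-4.1) = (-19.1)/(-20.8) = 0.9183

0.9183


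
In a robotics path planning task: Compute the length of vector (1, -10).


|u| = sqrt(1^2 + (-10)^2) = sqrt(101) = 10.0499

10.0499


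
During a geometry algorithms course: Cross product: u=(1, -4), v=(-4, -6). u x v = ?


u x v = u_x*v_y - u_y*v_x = 1*(-6) - (-4)*(-4)
= (-6) - 16 = -22

-22


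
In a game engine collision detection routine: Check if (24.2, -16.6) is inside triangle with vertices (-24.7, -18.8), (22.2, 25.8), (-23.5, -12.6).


Cross products: AB x AP = -2077.76, BC x BP = 2014.48, CA x CP = 300.54
All same sign? no

No, outside


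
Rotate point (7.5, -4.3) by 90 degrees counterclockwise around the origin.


90° CCW: (x,y) -> (-y, x)
(7.5,-4.3) -> (4.3, 7.5)

(4.3, 7.5)


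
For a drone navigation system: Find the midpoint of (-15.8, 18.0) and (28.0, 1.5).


M = (((-15.8)+28)/2, (18+1.5)/2)
= (6.1, 9.75)

(6.1, 9.75)


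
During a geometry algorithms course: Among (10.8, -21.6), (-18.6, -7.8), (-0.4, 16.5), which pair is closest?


d(P0,P1) = 32.4777, d(P0,P2) = 39.7121, d(P1,P2) = 30.36
Closest: P1 and P2

Closest pair: (-18.6, -7.8) and (-0.4, 16.5), distance = 30.36


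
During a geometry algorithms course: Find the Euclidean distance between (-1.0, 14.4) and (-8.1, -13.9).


dx=-7.1, dy=-28.3
d^2 = (-7.1)^2 + (-28.3)^2 = 851.3
d = sqrt(851.3) = 29.177

29.177


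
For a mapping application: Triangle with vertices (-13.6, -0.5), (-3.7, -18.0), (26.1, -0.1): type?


Side lengths squared: AB^2=404.26, BC^2=1208.45, CA^2=1576.25
Sorted: [404.26, 1208.45, 1576.25]
By sides: Scalene, By angles: Acute

Scalene, Acute


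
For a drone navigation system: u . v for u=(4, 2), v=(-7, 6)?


u . v = u_x*v_x + u_y*v_y = 4*(-7) + 2*6
= (-28) + 12 = -16

-16


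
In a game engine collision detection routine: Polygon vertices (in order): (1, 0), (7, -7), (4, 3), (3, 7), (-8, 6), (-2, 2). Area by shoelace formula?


Shoelace sum: (1*(-7) - 7*0) + (7*3 - 4*(-7)) + (4*7 - 3*3) + (3*6 - (-8)*7) + ((-8)*2 - (-2)*6) + ((-2)*0 - 1*2)
= 129
Area = |129|/2 = 64.5

64.5


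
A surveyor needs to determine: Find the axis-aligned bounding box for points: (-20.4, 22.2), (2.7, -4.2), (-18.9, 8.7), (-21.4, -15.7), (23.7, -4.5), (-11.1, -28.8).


x range: [-21.4, 23.7]
y range: [-28.8, 22.2]
Bounding box: (-21.4,-28.8) to (23.7,22.2)

(-21.4,-28.8) to (23.7,22.2)


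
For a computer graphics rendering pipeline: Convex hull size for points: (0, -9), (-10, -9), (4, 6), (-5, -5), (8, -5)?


Convex hull vertices (CCW): (-10, -9), (0, -9), (8, -5), (4, 6)
Count = 4

4


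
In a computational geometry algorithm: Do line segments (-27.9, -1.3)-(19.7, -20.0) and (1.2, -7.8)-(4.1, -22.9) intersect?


Cross products: d1=-420.56, d2=243.97, d3=234.77, d4=-429.76
d1*d2 < 0 and d3*d4 < 0? yes

Yes, they intersect


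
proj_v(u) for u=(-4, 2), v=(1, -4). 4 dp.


u.v = -12, |v| = sqrt(17) = 4.1231
Scalar projection = u.v / |v| = -12 / sqrt(17) = -2.9104

-2.9104


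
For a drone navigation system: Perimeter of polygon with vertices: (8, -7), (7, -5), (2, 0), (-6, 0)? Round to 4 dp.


Sides: (8, -7)->(7, -5): sqrt(5) = 2.236068, (7, -5)->(2, 0): sqrt(50) = 7.071068, (2, 0)->(-6, 0): sqrt(64) = 8, (-6, 0)->(8, -7): sqrt(245) = 15.652476
Sum = 32.959612
Perimeter = 32.9596

32.9596


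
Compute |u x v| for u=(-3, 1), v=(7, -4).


|u x v| = |(-3)*(-4) - 1*7|
= |12 - 7| = 5

5


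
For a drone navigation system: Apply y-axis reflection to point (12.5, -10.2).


Reflection over y-axis: (x,y) -> (-x,y)
(12.5, -10.2) -> (-12.5, -10.2)

(-12.5, -10.2)


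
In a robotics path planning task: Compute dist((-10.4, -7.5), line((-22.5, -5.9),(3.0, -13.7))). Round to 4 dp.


|cross product| = 53.58
|line direction| = sqrt(711.09) = 26.6663
Distance = 53.58/sqrt(711.09) = 2.0093

2.0093


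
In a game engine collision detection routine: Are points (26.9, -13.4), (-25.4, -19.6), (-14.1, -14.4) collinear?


Cross product: ((-25.4)-26.9)*((-14.4)-(-13.4)) - ((-19.6)-(-13.4))*((-14.1)-26.9)
= -201.9

No, not collinear


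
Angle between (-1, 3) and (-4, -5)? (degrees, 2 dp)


u.v = -11, |u| = sqrt(10) = 3.1623, |v| = sqrt(41) = 6.4031
cos(theta) = u.v/(|u||v|) = -11/sqrt(410) = -0.543251
theta = acos(-0.543251) = 122.91 degrees

122.91 degrees


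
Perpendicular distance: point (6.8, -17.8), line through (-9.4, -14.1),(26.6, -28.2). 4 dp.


|cross product| = 95.22
|line direction| = sqrt(1494.81) = 38.6628
Distance = 95.22/sqrt(1494.81) = 2.4628

2.4628


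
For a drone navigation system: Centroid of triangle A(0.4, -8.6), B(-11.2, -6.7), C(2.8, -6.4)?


Centroid = ((x_A+x_B+x_C)/3, (y_A+y_B+y_C)/3)
= ((0.4+(-11.2)+2.8)/3, ((-8.6)+(-6.7)+(-6.4))/3)
= (-2.6667, -7.2333)

(-2.6667, -7.2333)


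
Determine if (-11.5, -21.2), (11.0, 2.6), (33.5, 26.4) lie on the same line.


Cross product: (11-(-11.5))*(26.4-(-21.2)) - (2.6-(-21.2))*(33.5-(-11.5))
= 0

Yes, collinear


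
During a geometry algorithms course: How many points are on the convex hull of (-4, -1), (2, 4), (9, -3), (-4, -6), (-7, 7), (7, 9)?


Convex hull vertices (CCW): (-7, 7), (-4, -6), (9, -3), (7, 9)
Count = 4

4


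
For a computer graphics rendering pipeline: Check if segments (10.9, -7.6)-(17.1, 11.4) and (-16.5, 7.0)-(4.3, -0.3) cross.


Cross products: d1=-103.66, d2=336.8, d3=611.12, d4=170.66
d1*d2 < 0 and d3*d4 < 0? no

No, they don't intersect


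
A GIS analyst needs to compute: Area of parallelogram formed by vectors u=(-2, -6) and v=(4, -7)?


|u x v| = |(-2)*(-7) - (-6)*4|
= |14 - (-24)| = 38

38


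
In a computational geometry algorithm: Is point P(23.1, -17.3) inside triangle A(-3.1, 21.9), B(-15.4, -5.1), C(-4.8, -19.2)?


Cross products: AB x AP = 1189.56, BC x BP = 413.53, CA x CP = -1143.46
All same sign? no

No, outside


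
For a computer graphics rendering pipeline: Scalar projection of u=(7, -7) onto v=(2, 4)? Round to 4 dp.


u.v = -14, |v| = sqrt(20) = 4.4721
Scalar projection = u.v / |v| = -14 / sqrt(20) = -3.1305

-3.1305


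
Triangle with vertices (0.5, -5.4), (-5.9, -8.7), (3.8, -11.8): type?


Side lengths squared: AB^2=51.85, BC^2=103.7, CA^2=51.85
Sorted: [51.85, 51.85, 103.7]
By sides: Isosceles, By angles: Right

Isosceles, Right


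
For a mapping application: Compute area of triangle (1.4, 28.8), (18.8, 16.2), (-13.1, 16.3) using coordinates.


Area = |x_A(y_B-y_C) + x_B(y_C-y_A) + x_C(y_A-y_B)|/2
= |(-0.14) + (-235) + (-165.06)|/2
= 400.2/2 = 200.1

200.1


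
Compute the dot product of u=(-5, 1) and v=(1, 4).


u . v = u_x*v_x + u_y*v_y = (-5)*1 + 1*4
= (-5) + 4 = -1

-1


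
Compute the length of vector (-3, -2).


|u| = sqrt((-3)^2 + (-2)^2) = sqrt(13) = 3.6056

3.6056


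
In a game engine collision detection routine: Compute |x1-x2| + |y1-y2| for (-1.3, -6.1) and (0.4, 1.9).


|(-1.3)-0.4| + |(-6.1)-1.9| = 1.7 + 8 = 9.7

9.7


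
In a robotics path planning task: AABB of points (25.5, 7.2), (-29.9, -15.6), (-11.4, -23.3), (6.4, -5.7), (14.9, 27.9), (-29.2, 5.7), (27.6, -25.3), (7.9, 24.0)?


x range: [-29.9, 27.6]
y range: [-25.3, 27.9]
Bounding box: (-29.9,-25.3) to (27.6,27.9)

(-29.9,-25.3) to (27.6,27.9)


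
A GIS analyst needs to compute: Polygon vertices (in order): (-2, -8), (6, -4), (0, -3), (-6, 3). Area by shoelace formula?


Shoelace sum: ((-2)*(-4) - 6*(-8)) + (6*(-3) - 0*(-4)) + (0*3 - (-6)*(-3)) + ((-6)*(-8) - (-2)*3)
= 74
Area = |74|/2 = 37

37


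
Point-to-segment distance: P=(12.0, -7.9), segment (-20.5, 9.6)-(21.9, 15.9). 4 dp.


Project P onto AB: t = 0.69 (clamped to [0,1])
Closest point on segment: (8.7539, 13.9467)
Distance: 22.0865

22.0865


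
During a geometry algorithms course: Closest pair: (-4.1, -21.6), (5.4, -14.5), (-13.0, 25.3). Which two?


d(P0,P1) = 11.86, d(P0,P2) = 47.737, d(P1,P2) = 43.8475
Closest: P0 and P1

Closest pair: (-4.1, -21.6) and (5.4, -14.5), distance = 11.86


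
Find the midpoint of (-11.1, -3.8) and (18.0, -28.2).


M = (((-11.1)+18)/2, ((-3.8)+(-28.2))/2)
= (3.45, -16)

(3.45, -16)


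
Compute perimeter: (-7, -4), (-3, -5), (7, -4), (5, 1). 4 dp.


Sides: (-7, -4)->(-3, -5): sqrt(17) = 4.123106, (-3, -5)->(7, -4): sqrt(101) = 10.049876, (7, -4)->(5, 1): sqrt(29) = 5.385165, (5, 1)->(-7, -4): sqrt(169) = 13
Sum = 32.558147
Perimeter = 32.5581

32.5581


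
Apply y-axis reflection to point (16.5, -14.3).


Reflection over y-axis: (x,y) -> (-x,y)
(16.5, -14.3) -> (-16.5, -14.3)

(-16.5, -14.3)


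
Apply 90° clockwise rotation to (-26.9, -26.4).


90° CW: (x,y) -> (y, -x)
(-26.9,-26.4) -> (-26.4, 26.9)

(-26.4, 26.9)


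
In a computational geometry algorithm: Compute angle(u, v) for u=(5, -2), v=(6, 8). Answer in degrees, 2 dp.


u.v = 14, |u| = sqrt(29) = 5.3852, |v| = sqrt(100) = 10
cos(theta) = u.v/(|u||v|) = 14/sqrt(2900) = 0.259973
theta = acos(0.259973) = 74.93 degrees

74.93 degrees


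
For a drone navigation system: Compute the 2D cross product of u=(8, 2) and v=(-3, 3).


u x v = u_x*v_y - u_y*v_x = 8*3 - 2*(-3)
= 24 - (-6) = 30

30


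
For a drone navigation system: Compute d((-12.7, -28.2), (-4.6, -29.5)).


dx=8.1, dy=-1.3
d^2 = 8.1^2 + (-1.3)^2 = 67.3
d = sqrt(67.3) = 8.2037

8.2037


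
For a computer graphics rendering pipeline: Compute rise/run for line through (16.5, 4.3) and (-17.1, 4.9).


slope = (y2-y1)/(x2-x1) = (4.9-4.3)/((-17.1)-16.5) = 0.6/(-33.6) = -0.0179

-0.0179


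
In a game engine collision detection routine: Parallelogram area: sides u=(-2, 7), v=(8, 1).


|u x v| = |(-2)*1 - 7*8|
= |(-2) - 56| = 58

58


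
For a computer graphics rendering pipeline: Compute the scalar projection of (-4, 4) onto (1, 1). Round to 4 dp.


u.v = 0, |v| = sqrt(2) = 1.4142
Scalar projection = u.v / |v| = 0 / sqrt(2) = 0

0


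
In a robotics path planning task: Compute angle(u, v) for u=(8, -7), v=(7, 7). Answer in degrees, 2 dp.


u.v = 7, |u| = sqrt(113) = 10.6301, |v| = sqrt(98) = 9.8995
cos(theta) = u.v/(|u||v|) = 7/sqrt(11074) = 0.066519
theta = acos(0.066519) = 86.19 degrees

86.19 degrees


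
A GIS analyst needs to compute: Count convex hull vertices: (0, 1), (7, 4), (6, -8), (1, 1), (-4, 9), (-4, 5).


Convex hull vertices (CCW): (-4, 5), (6, -8), (7, 4), (-4, 9)
Count = 4

4


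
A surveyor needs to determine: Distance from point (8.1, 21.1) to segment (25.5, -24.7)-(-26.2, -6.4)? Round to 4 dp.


Project P onto AB: t = 0.5777 (clamped to [0,1])
Closest point on segment: (-4.3692, -14.1273)
Distance: 37.3691

37.3691


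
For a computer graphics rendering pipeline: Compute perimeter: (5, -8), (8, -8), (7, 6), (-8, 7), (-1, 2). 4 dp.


Sides: (5, -8)->(8, -8): sqrt(9) = 3, (8, -8)->(7, 6): sqrt(197) = 14.035669, (7, 6)->(-8, 7): sqrt(226) = 15.033296, (-8, 7)->(-1, 2): sqrt(74) = 8.602325, (-1, 2)->(5, -8): sqrt(136) = 11.661904
Sum = 52.333194
Perimeter = 52.3332

52.3332


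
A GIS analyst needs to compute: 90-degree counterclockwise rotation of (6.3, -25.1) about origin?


90° CCW: (x,y) -> (-y, x)
(6.3,-25.1) -> (25.1, 6.3)

(25.1, 6.3)


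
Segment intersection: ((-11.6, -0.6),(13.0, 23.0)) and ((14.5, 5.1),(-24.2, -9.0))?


Cross products: d1=-147.42, d2=-713.88, d3=-475.74, d4=90.72
d1*d2 < 0 and d3*d4 < 0? no

No, they don't intersect


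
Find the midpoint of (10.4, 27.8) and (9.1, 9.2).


M = ((10.4+9.1)/2, (27.8+9.2)/2)
= (9.75, 18.5)

(9.75, 18.5)


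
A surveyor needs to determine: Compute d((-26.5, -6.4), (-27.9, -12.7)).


dx=-1.4, dy=-6.3
d^2 = (-1.4)^2 + (-6.3)^2 = 41.65
d = sqrt(41.65) = 6.4537

6.4537


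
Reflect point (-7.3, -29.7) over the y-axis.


Reflection over y-axis: (x,y) -> (-x,y)
(-7.3, -29.7) -> (7.3, -29.7)

(7.3, -29.7)


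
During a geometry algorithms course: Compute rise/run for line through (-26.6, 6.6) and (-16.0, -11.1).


slope = (y2-y1)/(x2-x1) = ((-11.1)-6.6)/((-16)-(-26.6)) = (-17.7)/10.6 = -1.6698

-1.6698


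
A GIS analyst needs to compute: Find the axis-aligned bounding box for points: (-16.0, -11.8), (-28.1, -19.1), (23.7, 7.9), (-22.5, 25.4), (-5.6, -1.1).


x range: [-28.1, 23.7]
y range: [-19.1, 25.4]
Bounding box: (-28.1,-19.1) to (23.7,25.4)

(-28.1,-19.1) to (23.7,25.4)


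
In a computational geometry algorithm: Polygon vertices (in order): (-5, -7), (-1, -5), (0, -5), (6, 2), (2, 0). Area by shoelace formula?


Shoelace sum: ((-5)*(-5) - (-1)*(-7)) + ((-1)*(-5) - 0*(-5)) + (0*2 - 6*(-5)) + (6*0 - 2*2) + (2*(-7) - (-5)*0)
= 35
Area = |35|/2 = 17.5

17.5


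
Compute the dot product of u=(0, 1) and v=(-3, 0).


u . v = u_x*v_x + u_y*v_y = 0*(-3) + 1*0
= 0 + 0 = 0

0


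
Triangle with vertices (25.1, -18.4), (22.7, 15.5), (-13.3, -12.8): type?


Side lengths squared: AB^2=1154.97, BC^2=2096.89, CA^2=1505.92
Sorted: [1154.97, 1505.92, 2096.89]
By sides: Scalene, By angles: Acute

Scalene, Acute


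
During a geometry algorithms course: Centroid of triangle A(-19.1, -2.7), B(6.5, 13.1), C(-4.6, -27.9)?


Centroid = ((x_A+x_B+x_C)/3, (y_A+y_B+y_C)/3)
= (((-19.1)+6.5+(-4.6))/3, ((-2.7)+13.1+(-27.9))/3)
= (-5.7333, -5.8333)

(-5.7333, -5.8333)


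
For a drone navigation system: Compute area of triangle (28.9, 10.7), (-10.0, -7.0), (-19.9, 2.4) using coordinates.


Area = |x_A(y_B-y_C) + x_B(y_C-y_A) + x_C(y_A-y_B)|/2
= |(-271.66) + 83 + (-352.23)|/2
= 540.89/2 = 270.445

270.445


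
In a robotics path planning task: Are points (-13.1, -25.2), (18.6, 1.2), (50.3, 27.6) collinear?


Cross product: (18.6-(-13.1))*(27.6-(-25.2)) - (1.2-(-25.2))*(50.3-(-13.1))
= 0

Yes, collinear


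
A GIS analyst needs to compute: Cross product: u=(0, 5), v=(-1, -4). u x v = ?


u x v = u_x*v_y - u_y*v_x = 0*(-4) - 5*(-1)
= 0 - (-5) = 5

5


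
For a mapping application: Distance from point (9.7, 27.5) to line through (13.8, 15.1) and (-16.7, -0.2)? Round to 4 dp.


|cross product| = 440.93
|line direction| = sqrt(1164.34) = 34.1224
Distance = 440.93/sqrt(1164.34) = 12.922

12.922


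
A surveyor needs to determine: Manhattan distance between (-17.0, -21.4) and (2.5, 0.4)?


|(-17)-2.5| + |(-21.4)-0.4| = 19.5 + 21.8 = 41.3

41.3


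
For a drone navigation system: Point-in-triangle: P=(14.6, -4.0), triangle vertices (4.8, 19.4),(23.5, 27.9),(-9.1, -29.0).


Cross products: AB x AP = -520.88, BC x BP = 533.53, CA x CP = -799.58
All same sign? no

No, outside


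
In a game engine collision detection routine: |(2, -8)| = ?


|u| = sqrt(2^2 + (-8)^2) = sqrt(68) = 8.2462

8.2462


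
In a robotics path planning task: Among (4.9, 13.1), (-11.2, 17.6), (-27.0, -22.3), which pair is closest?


d(P0,P1) = 16.7171, d(P0,P2) = 47.6526, d(P1,P2) = 42.9144
Closest: P0 and P1

Closest pair: (4.9, 13.1) and (-11.2, 17.6), distance = 16.7171


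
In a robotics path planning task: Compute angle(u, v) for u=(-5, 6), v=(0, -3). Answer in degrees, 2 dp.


u.v = -18, |u| = sqrt(61) = 7.8102, |v| = sqrt(9) = 3
cos(theta) = u.v/(|u||v|) = -18/sqrt(549) = -0.768221
theta = acos(-0.768221) = 140.19 degrees

140.19 degrees


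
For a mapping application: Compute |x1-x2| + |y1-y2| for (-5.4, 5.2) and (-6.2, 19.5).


|(-5.4)-(-6.2)| + |5.2-19.5| = 0.8 + 14.3 = 15.1

15.1


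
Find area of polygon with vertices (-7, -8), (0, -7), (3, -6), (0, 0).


Shoelace sum: ((-7)*(-7) - 0*(-8)) + (0*(-6) - 3*(-7)) + (3*0 - 0*(-6)) + (0*(-8) - (-7)*0)
= 70
Area = |70|/2 = 35

35


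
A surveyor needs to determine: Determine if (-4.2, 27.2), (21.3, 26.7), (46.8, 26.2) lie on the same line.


Cross product: (21.3-(-4.2))*(26.2-27.2) - (26.7-27.2)*(46.8-(-4.2))
= 0

Yes, collinear


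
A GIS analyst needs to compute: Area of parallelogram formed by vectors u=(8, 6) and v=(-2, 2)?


|u x v| = |8*2 - 6*(-2)|
= |16 - (-12)| = 28

28


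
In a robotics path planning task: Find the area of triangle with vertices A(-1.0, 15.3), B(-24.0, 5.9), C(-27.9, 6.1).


Area = |x_A(y_B-y_C) + x_B(y_C-y_A) + x_C(y_A-y_B)|/2
= |0.2 + 220.8 + (-262.26)|/2
= 41.26/2 = 20.63

20.63


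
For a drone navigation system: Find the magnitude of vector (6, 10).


|u| = sqrt(6^2 + 10^2) = sqrt(136) = 11.6619

11.6619


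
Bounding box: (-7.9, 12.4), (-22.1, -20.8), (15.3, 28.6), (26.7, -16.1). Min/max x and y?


x range: [-22.1, 26.7]
y range: [-20.8, 28.6]
Bounding box: (-22.1,-20.8) to (26.7,28.6)

(-22.1,-20.8) to (26.7,28.6)


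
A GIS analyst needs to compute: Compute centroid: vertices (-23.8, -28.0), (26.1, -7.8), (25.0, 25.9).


Centroid = ((x_A+x_B+x_C)/3, (y_A+y_B+y_C)/3)
= (((-23.8)+26.1+25)/3, ((-28)+(-7.8)+25.9)/3)
= (9.1, -3.3)

(9.1, -3.3)


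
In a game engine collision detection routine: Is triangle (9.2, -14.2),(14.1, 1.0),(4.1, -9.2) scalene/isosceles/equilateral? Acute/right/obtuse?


Side lengths squared: AB^2=255.05, BC^2=204.04, CA^2=51.01
Sorted: [51.01, 204.04, 255.05]
By sides: Scalene, By angles: Right

Scalene, Right


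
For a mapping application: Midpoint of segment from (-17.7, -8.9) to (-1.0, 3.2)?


M = (((-17.7)+(-1))/2, ((-8.9)+3.2)/2)
= (-9.35, -2.85)

(-9.35, -2.85)


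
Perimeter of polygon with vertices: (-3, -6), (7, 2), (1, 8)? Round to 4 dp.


Sides: (-3, -6)->(7, 2): sqrt(164) = 12.806248, (7, 2)->(1, 8): sqrt(72) = 8.485281, (1, 8)->(-3, -6): sqrt(212) = 14.56022
Sum = 35.851749
Perimeter = 35.8517

35.8517


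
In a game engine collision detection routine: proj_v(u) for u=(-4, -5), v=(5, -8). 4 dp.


u.v = 20, |v| = sqrt(89) = 9.434
Scalar projection = u.v / |v| = 20 / sqrt(89) = 2.12

2.12


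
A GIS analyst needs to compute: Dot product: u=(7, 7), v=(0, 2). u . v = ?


u . v = u_x*v_x + u_y*v_y = 7*0 + 7*2
= 0 + 14 = 14

14


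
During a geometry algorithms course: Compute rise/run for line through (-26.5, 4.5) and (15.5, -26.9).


slope = (y2-y1)/(x2-x1) = ((-26.9)-4.5)/(15.5-(-26.5)) = (-31.4)/42 = -0.7476

-0.7476


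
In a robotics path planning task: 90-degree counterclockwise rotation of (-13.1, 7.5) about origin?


90° CCW: (x,y) -> (-y, x)
(-13.1,7.5) -> (-7.5, -13.1)

(-7.5, -13.1)


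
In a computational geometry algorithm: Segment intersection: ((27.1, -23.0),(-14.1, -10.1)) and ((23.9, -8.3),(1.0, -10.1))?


Cross products: d1=342.39, d2=-27.18, d3=-564.36, d4=-194.79
d1*d2 < 0 and d3*d4 < 0? no

No, they don't intersect


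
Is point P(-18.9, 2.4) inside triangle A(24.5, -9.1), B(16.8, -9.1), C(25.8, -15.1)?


Cross products: AB x AP = -88.55, BC x BP = -110.7, CA x CP = 245.45
All same sign? no

No, outside


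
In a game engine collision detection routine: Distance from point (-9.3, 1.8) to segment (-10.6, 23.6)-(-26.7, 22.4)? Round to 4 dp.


Project P onto AB: t = 0.0201 (clamped to [0,1])
Closest point on segment: (-10.9231, 23.5759)
Distance: 21.8363

21.8363


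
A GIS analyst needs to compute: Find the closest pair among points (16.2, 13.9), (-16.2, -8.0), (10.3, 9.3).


d(P0,P1) = 39.1072, d(P0,P2) = 7.4813, d(P1,P2) = 31.6471
Closest: P0 and P2

Closest pair: (16.2, 13.9) and (10.3, 9.3), distance = 7.4813


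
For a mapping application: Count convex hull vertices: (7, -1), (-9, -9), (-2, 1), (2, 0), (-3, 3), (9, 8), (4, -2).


Convex hull vertices (CCW): (-9, -9), (7, -1), (9, 8), (-3, 3)
Count = 4

4


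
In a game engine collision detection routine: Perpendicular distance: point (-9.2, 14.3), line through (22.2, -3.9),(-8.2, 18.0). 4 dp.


|cross product| = 134.38
|line direction| = sqrt(1403.77) = 37.4669
Distance = 134.38/sqrt(1403.77) = 3.5866

3.5866
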